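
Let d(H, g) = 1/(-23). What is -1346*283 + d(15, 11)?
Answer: -8761115/23 ≈ -3.8092e+5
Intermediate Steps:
d(H, g) = -1/23
-1346*283 + d(15, 11) = -1346*283 - 1/23 = -380918 - 1/23 = -8761115/23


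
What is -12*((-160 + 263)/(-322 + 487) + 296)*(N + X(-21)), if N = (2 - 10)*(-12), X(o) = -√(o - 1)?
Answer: -18794112/55 + 195772*I*√22/55 ≈ -3.4171e+5 + 16696.0*I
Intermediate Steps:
X(o) = -√(-1 + o)
N = 96 (N = -8*(-12) = 96)
-12*((-160 + 263)/(-322 + 487) + 296)*(N + X(-21)) = -12*((-160 + 263)/(-322 + 487) + 296)*(96 - √(-1 - 21)) = -12*(103/165 + 296)*(96 - √(-22)) = -12*(103*(1/165) + 296)*(96 - I*√22) = -12*(103/165 + 296)*(96 - I*√22) = -195772*(96 - I*√22)/55 = -12*(1566176/55 - 48943*I*√22/165) = -18794112/55 + 195772*I*√22/55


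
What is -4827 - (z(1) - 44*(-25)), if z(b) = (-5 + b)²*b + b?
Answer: -5944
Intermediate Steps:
z(b) = b + b*(-5 + b)² (z(b) = b*(-5 + b)² + b = b + b*(-5 + b)²)
-4827 - (z(1) - 44*(-25)) = -4827 - (1*(1 + (-5 + 1)²) - 44*(-25)) = -4827 - (1*(1 + (-4)²) + 1100) = -4827 - (1*(1 + 16) + 1100) = -4827 - (1*17 + 1100) = -4827 - (17 + 1100) = -4827 - 1*1117 = -4827 - 1117 = -5944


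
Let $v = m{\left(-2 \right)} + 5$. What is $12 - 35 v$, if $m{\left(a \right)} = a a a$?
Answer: $117$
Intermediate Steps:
$m{\left(a \right)} = a^{3}$ ($m{\left(a \right)} = a^{2} a = a^{3}$)
$v = -3$ ($v = \left(-2\right)^{3} + 5 = -8 + 5 = -3$)
$12 - 35 v = 12 - -105 = 12 + 105 = 117$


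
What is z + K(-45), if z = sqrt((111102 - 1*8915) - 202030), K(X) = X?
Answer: -45 + I*sqrt(99843) ≈ -45.0 + 315.98*I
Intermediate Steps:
z = I*sqrt(99843) (z = sqrt((111102 - 8915) - 202030) = sqrt(102187 - 202030) = sqrt(-99843) = I*sqrt(99843) ≈ 315.98*I)
z + K(-45) = I*sqrt(99843) - 45 = -45 + I*sqrt(99843)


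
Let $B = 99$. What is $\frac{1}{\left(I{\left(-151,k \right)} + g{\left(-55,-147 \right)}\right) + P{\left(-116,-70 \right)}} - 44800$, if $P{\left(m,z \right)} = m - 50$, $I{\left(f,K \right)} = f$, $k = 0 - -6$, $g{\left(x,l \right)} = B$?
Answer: $- \frac{9766401}{218} \approx -44800.0$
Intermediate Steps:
$g{\left(x,l \right)} = 99$
$k = 6$ ($k = 0 + 6 = 6$)
$P{\left(m,z \right)} = -50 + m$
$\frac{1}{\left(I{\left(-151,k \right)} + g{\left(-55,-147 \right)}\right) + P{\left(-116,-70 \right)}} - 44800 = \frac{1}{\left(-151 + 99\right) - 166} - 44800 = \frac{1}{-52 - 166} - 44800 = \frac{1}{-218} - 44800 = - \frac{1}{218} - 44800 = - \frac{9766401}{218}$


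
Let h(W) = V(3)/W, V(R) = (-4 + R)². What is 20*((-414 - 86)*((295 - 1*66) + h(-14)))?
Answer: -16025000/7 ≈ -2.2893e+6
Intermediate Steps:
h(W) = 1/W (h(W) = (-4 + 3)²/W = (-1)²/W = 1/W)
20*((-414 - 86)*((295 - 1*66) + h(-14))) = 20*((-414 - 86)*((295 - 1*66) + 1/(-14))) = 20*(-500*((295 - 66) - 1/14)) = 20*(-500*(229 - 1/14)) = 20*(-500*3205/14) = 20*(-801250/7) = -16025000/7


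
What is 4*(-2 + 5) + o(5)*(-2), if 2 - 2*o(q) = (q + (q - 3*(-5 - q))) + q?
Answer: 55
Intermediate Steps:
o(q) = -13/2 - 3*q (o(q) = 1 - ((q + (q - 3*(-5 - q))) + q)/2 = 1 - ((q + (q + (15 + 3*q))) + q)/2 = 1 - ((q + (15 + 4*q)) + q)/2 = 1 - ((15 + 5*q) + q)/2 = 1 - (15 + 6*q)/2 = 1 + (-15/2 - 3*q) = -13/2 - 3*q)
4*(-2 + 5) + o(5)*(-2) = 4*(-2 + 5) + (-13/2 - 3*5)*(-2) = 4*3 + (-13/2 - 15)*(-2) = 12 - 43/2*(-2) = 12 + 43 = 55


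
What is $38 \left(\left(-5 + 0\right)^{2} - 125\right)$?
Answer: $-3800$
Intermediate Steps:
$38 \left(\left(-5 + 0\right)^{2} - 125\right) = 38 \left(\left(-5\right)^{2} - 125\right) = 38 \left(25 - 125\right) = 38 \left(-100\right) = -3800$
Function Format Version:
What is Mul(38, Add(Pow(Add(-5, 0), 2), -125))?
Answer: -3800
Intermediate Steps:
Mul(38, Add(Pow(Add(-5, 0), 2), -125)) = Mul(38, Add(Pow(-5, 2), -125)) = Mul(38, Add(25, -125)) = Mul(38, -100) = -3800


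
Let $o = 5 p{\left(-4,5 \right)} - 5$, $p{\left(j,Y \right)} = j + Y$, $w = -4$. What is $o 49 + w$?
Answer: $-4$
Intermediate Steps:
$p{\left(j,Y \right)} = Y + j$
$o = 0$ ($o = 5 \left(5 - 4\right) - 5 = 5 \cdot 1 - 5 = 5 - 5 = 0$)
$o 49 + w = 0 \cdot 49 - 4 = 0 - 4 = -4$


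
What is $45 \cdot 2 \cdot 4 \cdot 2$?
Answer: $720$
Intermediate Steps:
$45 \cdot 2 \cdot 4 \cdot 2 = 45 \cdot 8 \cdot 2 = 45 \cdot 16 = 720$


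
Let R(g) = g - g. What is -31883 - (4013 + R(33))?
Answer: -35896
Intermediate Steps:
R(g) = 0
-31883 - (4013 + R(33)) = -31883 - (4013 + 0) = -31883 - 1*4013 = -31883 - 4013 = -35896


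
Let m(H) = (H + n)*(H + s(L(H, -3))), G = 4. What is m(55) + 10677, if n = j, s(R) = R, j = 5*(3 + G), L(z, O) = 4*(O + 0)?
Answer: 14547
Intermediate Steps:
L(z, O) = 4*O
j = 35 (j = 5*(3 + 4) = 5*7 = 35)
n = 35
m(H) = (-12 + H)*(35 + H) (m(H) = (H + 35)*(H + 4*(-3)) = (35 + H)*(H - 12) = (35 + H)*(-12 + H) = (-12 + H)*(35 + H))
m(55) + 10677 = (-420 + 55**2 + 23*55) + 10677 = (-420 + 3025 + 1265) + 10677 = 3870 + 10677 = 14547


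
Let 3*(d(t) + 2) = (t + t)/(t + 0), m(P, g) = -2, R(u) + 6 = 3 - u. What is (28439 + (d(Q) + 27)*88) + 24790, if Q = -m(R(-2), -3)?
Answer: 166463/3 ≈ 55488.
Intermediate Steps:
R(u) = -3 - u (R(u) = -6 + (3 - u) = -3 - u)
Q = 2 (Q = -1*(-2) = 2)
d(t) = -4/3 (d(t) = -2 + ((t + t)/(t + 0))/3 = -2 + ((2*t)/t)/3 = -2 + (⅓)*2 = -2 + ⅔ = -4/3)
(28439 + (d(Q) + 27)*88) + 24790 = (28439 + (-4/3 + 27)*88) + 24790 = (28439 + (77/3)*88) + 24790 = (28439 + 6776/3) + 24790 = 92093/3 + 24790 = 166463/3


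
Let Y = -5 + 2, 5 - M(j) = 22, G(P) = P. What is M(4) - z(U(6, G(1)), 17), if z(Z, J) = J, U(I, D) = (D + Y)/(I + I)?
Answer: -34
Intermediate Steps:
M(j) = -17 (M(j) = 5 - 1*22 = 5 - 22 = -17)
Y = -3
U(I, D) = (-3 + D)/(2*I) (U(I, D) = (D - 3)/(I + I) = (-3 + D)/((2*I)) = (-3 + D)*(1/(2*I)) = (-3 + D)/(2*I))
M(4) - z(U(6, G(1)), 17) = -17 - 1*17 = -17 - 17 = -34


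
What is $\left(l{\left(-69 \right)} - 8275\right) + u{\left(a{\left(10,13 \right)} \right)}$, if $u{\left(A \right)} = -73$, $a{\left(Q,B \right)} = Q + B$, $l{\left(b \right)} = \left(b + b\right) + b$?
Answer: $-8555$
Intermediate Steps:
$l{\left(b \right)} = 3 b$ ($l{\left(b \right)} = 2 b + b = 3 b$)
$a{\left(Q,B \right)} = B + Q$
$\left(l{\left(-69 \right)} - 8275\right) + u{\left(a{\left(10,13 \right)} \right)} = \left(3 \left(-69\right) - 8275\right) - 73 = \left(-207 - 8275\right) - 73 = -8482 - 73 = -8555$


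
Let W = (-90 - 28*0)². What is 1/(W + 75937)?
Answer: 1/84037 ≈ 1.1900e-5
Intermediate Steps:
W = 8100 (W = (-90 + 0)² = (-90)² = 8100)
1/(W + 75937) = 1/(8100 + 75937) = 1/84037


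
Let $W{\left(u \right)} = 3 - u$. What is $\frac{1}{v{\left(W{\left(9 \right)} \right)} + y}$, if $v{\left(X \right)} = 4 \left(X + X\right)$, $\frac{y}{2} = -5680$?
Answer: $- \frac{1}{11408} \approx -8.7658 \cdot 10^{-5}$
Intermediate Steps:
$y = -11360$ ($y = 2 \left(-5680\right) = -11360$)
$v{\left(X \right)} = 8 X$ ($v{\left(X \right)} = 4 \cdot 2 X = 8 X$)
$\frac{1}{v{\left(W{\left(9 \right)} \right)} + y} = \frac{1}{8 \left(3 - 9\right) - 11360} = \frac{1}{8 \left(-6\right) - 11360} = \frac{1}{-48 - 11360} = \frac{1}{-11408} = - \frac{1}{11408}$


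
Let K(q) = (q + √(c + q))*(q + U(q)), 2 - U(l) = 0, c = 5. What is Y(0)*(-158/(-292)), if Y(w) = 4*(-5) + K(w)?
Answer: -790/73 + 79*√5/73 ≈ -8.4021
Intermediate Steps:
U(l) = 2 (U(l) = 2 - 1*0 = 2 + 0 = 2)
K(q) = (2 + q)*(q + √(5 + q)) (K(q) = (q + √(5 + q))*(q + 2) = (q + √(5 + q))*(2 + q) = (2 + q)*(q + √(5 + q)))
Y(w) = -20 + w² + 2*w + 2*√(5 + w) + w*√(5 + w) (Y(w) = 4*(-5) + (w² + 2*w + 2*√(5 + w) + w*√(5 + w)) = -20 + (w² + 2*w + 2*√(5 + w) + w*√(5 + w)) = -20 + w² + 2*w + 2*√(5 + w) + w*√(5 + w))
Y(0)*(-158/(-292)) = (-20 + 0² + 2*0 + 2*√(5 + 0) + 0*√(5 + 0))*(-158/(-292)) = (-20 + 0 + 0 + 2*√5 + 0*√5)*(-158*(-1/292)) = (-20 + 0 + 0 + 2*√5 + 0)*(79/146) = (-20 + 2*√5)*(79/146) = -790/73 + 79*√5/73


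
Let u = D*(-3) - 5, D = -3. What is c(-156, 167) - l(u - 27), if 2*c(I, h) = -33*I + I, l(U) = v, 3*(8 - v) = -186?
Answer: 2426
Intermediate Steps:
v = 70 (v = 8 - ⅓*(-186) = 8 + 62 = 70)
u = 4 (u = -3*(-3) - 5 = 9 - 5 = 4)
l(U) = 70
c(I, h) = -16*I (c(I, h) = (-33*I + I)/2 = (-32*I)/2 = -16*I)
c(-156, 167) - l(u - 27) = -16*(-156) - 1*70 = 2496 - 70 = 2426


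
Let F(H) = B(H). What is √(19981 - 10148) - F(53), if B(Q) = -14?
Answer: 14 + √9833 ≈ 113.16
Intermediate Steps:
F(H) = -14
√(19981 - 10148) - F(53) = √(19981 - 10148) - 1*(-14) = √9833 + 14 = 14 + √9833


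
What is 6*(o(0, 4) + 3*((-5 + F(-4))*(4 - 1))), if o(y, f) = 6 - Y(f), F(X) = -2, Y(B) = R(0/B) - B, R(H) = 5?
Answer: -348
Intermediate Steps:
Y(B) = 5 - B
o(y, f) = 1 + f (o(y, f) = 6 - (5 - f) = 6 + (-5 + f) = 1 + f)
6*(o(0, 4) + 3*((-5 + F(-4))*(4 - 1))) = 6*((1 + 4) + 3*((-5 - 2)*(4 - 1))) = 6*(5 + 3*(-7*3)) = 6*(5 + 3*(-21)) = 6*(5 - 63) = 6*(-58) = -348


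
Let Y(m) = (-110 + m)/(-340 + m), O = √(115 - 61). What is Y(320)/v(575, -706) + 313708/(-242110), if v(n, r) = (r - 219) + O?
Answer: -266047973893/207142294810 + 63*√6/1711142 ≈ -1.2843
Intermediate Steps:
O = 3*√6 (O = √54 = 3*√6 ≈ 7.3485)
Y(m) = (-110 + m)/(-340 + m)
v(n, r) = -219 + r + 3*√6 (v(n, r) = (r - 219) + 3*√6 = (-219 + r) + 3*√6 = -219 + r + 3*√6)
Y(320)/v(575, -706) + 313708/(-242110) = ((-110 + 320)/(-340 + 320))/(-219 - 706 + 3*√6) + 313708/(-242110) = (210/(-20))/(-925 + 3*√6) + 313708*(-1/242110) = (-1/20*210)/(-925 + 3*√6) - 156854/121055 = -21/(2*(-925 + 3*√6)) - 156854/121055 = -156854/121055 - 21/(2*(-925 + 3*√6))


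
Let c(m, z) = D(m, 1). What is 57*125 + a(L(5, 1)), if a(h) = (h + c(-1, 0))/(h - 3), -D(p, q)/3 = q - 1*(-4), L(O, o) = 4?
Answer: 7114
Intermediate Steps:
D(p, q) = -12 - 3*q (D(p, q) = -3*(q - 1*(-4)) = -3*(q + 4) = -3*(4 + q) = -12 - 3*q)
c(m, z) = -15 (c(m, z) = -12 - 3*1 = -12 - 3 = -15)
a(h) = (-15 + h)/(-3 + h) (a(h) = (h - 15)/(h - 3) = (-15 + h)/(-3 + h))
57*125 + a(L(5, 1)) = 57*125 + (-15 + 4)/(-3 + 4) = 7125 - 11/1 = 7125 + 1*(-11) = 7125 - 11 = 7114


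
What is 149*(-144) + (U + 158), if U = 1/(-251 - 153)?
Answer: -8604393/404 ≈ -21298.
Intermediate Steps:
U = -1/404 (U = 1/(-404) = -1/404 ≈ -0.0024752)
149*(-144) + (U + 158) = 149*(-144) + (-1/404 + 158) = -21456 + 63831/404 = -8604393/404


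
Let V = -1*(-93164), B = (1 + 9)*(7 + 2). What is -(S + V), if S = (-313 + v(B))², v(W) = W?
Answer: -142893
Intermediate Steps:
B = 90 (B = 10*9 = 90)
S = 49729 (S = (-313 + 90)² = (-223)² = 49729)
V = 93164
-(S + V) = -(49729 + 93164) = -1*142893 = -142893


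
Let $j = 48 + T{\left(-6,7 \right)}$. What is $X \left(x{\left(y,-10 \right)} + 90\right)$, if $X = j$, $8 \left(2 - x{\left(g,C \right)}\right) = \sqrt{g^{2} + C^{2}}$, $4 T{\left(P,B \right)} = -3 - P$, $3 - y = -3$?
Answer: $4485 - \frac{195 \sqrt{34}}{16} \approx 4413.9$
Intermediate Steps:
$y = 6$ ($y = 3 - -3 = 3 + 3 = 6$)
$T{\left(P,B \right)} = - \frac{3}{4} - \frac{P}{4}$ ($T{\left(P,B \right)} = \frac{-3 - P}{4} = - \frac{3}{4} - \frac{P}{4}$)
$x{\left(g,C \right)} = 2 - \frac{\sqrt{C^{2} + g^{2}}}{8}$ ($x{\left(g,C \right)} = 2 - \frac{\sqrt{g^{2} + C^{2}}}{8} = 2 - \frac{\sqrt{C^{2} + g^{2}}}{8}$)
$j = \frac{195}{4}$ ($j = 48 - - \frac{3}{4} = 48 + \left(- \frac{3}{4} + \frac{3}{2}\right) = 48 + \frac{3}{4} = \frac{195}{4} \approx 48.75$)
$X = \frac{195}{4} \approx 48.75$
$X \left(x{\left(y,-10 \right)} + 90\right) = \frac{195 \left(\left(2 - \frac{\sqrt{\left(-10\right)^{2} + 6^{2}}}{8}\right) + 90\right)}{4} = \frac{195 \left(\left(2 - \frac{\sqrt{100 + 36}}{8}\right) + 90\right)}{4} = \frac{195 \left(\left(2 - \frac{\sqrt{136}}{8}\right) + 90\right)}{4} = \frac{195 \left(\left(2 - \frac{2 \sqrt{34}}{8}\right) + 90\right)}{4} = \frac{195 \left(\left(2 - \frac{\sqrt{34}}{4}\right) + 90\right)}{4} = \frac{195 \left(92 - \frac{\sqrt{34}}{4}\right)}{4} = 4485 - \frac{195 \sqrt{34}}{16}$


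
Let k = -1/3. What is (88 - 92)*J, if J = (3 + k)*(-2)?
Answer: 64/3 ≈ 21.333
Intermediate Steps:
k = -1/3 (k = -1*1/3 = -1/3 ≈ -0.33333)
J = -16/3 (J = (3 - 1/3)*(-2) = (8/3)*(-2) = -16/3 ≈ -5.3333)
(88 - 92)*J = (88 - 92)*(-16/3) = -4*(-16/3) = 64/3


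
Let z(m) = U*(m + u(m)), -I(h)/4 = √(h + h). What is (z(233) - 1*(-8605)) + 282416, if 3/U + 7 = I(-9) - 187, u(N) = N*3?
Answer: 2759034495/9481 + 8388*I*√2/9481 ≈ 2.9101e+5 + 1.2512*I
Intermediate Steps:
I(h) = -4*√2*√h (I(h) = -4*√(h + h) = -4*√2*√h)
u(N) = 3*N
U = 3/(-194 - 12*I*√2) (U = 3/(-7 + (-4*√2*√(-9) - 187)) = 3/(-7 + (-4*√2*3*I - 187)) = 3/(-7 + (-12*I*√2 - 187)) = 3/(-7 + (-187 - 12*I*√2)) = 3/(-194 - 12*I*√2) ≈ -0.015346 + 0.0013425*I)
z(m) = 4*m*(-291/18962 + 9*I*√2/9481) (z(m) = (-291/18962 + 9*I*√2/9481)*(m + 3*m) = (-291/18962 + 9*I*√2/9481)*(4*m) = 4*m*(-291/18962 + 9*I*√2/9481))
(z(233) - 1*(-8605)) + 282416 = ((-582/9481*233 + (36/9481)*I*233*√2) - 1*(-8605)) + 282416 = ((-135606/9481 + 8388*I*√2/9481) + 8605) + 282416 = (81448399/9481 + 8388*I*√2/9481) + 282416 = 2759034495/9481 + 8388*I*√2/9481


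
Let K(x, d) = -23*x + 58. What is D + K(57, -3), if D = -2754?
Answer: -4007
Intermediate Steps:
K(x, d) = 58 - 23*x
D + K(57, -3) = -2754 + (58 - 23*57) = -2754 + (58 - 1311) = -2754 - 1253 = -4007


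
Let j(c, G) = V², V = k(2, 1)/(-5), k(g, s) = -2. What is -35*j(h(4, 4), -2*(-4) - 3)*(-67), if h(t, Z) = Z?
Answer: 1876/5 ≈ 375.20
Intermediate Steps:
V = ⅖ (V = -2/(-5) = -2*(-⅕) = ⅖ ≈ 0.40000)
j(c, G) = 4/25 (j(c, G) = (⅖)² = 4/25)
-35*j(h(4, 4), -2*(-4) - 3)*(-67) = -35*4/25*(-67) = -28/5*(-67) = 1876/5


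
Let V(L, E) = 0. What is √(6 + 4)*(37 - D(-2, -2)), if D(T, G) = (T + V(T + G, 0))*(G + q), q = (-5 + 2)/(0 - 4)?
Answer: 69*√10/2 ≈ 109.10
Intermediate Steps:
q = ¾ (q = -3/(-4) = -3*(-¼) = ¾ ≈ 0.75000)
D(T, G) = T*(¾ + G) (D(T, G) = (T + 0)*(G + ¾) = T*(¾ + G))
√(6 + 4)*(37 - D(-2, -2)) = √(6 + 4)*(37 - (-2)*(3 + 4*(-2))/4) = √10*(37 - (-2)*(3 - 8)/4) = √10*(37 - (-2)*(-5)/4) = √10*(37 - 1*5/2) = √10*(37 - 5/2) = √10*(69/2) = 69*√10/2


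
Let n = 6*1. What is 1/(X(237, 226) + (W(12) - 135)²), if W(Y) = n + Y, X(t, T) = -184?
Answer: 1/13505 ≈ 7.4047e-5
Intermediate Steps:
n = 6
W(Y) = 6 + Y
1/(X(237, 226) + (W(12) - 135)²) = 1/(-184 + ((6 + 12) - 135)²) = 1/(-184 + (18 - 135)²) = 1/(-184 + (-117)²) = 1/(-184 + 13689) = 1/13505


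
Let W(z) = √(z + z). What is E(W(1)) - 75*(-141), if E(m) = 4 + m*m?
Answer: 10581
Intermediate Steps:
W(z) = √2*√z (W(z) = √(2*z) = √2*√z)
E(m) = 4 + m²
E(W(1)) - 75*(-141) = (4 + (√2*√1)²) - 75*(-141) = (4 + (√2*1)²) + 10575 = (4 + (√2)²) + 10575 = (4 + 2) + 10575 = 6 + 10575 = 10581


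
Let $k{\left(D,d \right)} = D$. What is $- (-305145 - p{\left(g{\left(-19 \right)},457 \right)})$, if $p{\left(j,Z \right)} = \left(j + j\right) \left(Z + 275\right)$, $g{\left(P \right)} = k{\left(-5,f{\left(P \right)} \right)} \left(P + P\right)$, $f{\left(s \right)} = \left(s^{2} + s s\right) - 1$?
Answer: $583305$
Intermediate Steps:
$f{\left(s \right)} = -1 + 2 s^{2}$ ($f{\left(s \right)} = \left(s^{2} + s^{2}\right) - 1 = 2 s^{2} - 1 = -1 + 2 s^{2}$)
$g{\left(P \right)} = - 10 P$ ($g{\left(P \right)} = - 5 \left(P + P\right) = - 5 \cdot 2 P = - 10 P$)
$p{\left(j,Z \right)} = 2 j \left(275 + Z\right)$
$- (-305145 - p{\left(g{\left(-19 \right)},457 \right)}) = - (-305145 - 2 \left(\left(-10\right) \left(-19\right)\right) \left(275 + 457\right)) = - (-305145 - 2 \cdot 190 \cdot 732) = - (-305145 - 278160) = \left(-1\right) \left(-583305\right) = 583305$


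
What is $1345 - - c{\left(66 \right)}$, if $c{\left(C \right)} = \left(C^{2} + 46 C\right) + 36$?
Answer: $8773$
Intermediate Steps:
$c{\left(C \right)} = 36 + C^{2} + 46 C$
$1345 - - c{\left(66 \right)} = 1345 - - (36 + 66^{2} + 46 \cdot 66) = 1345 - - (36 + 4356 + 3036) = 1345 - \left(-1\right) 7428 = 1345 - -7428 = 1345 + 7428 = 8773$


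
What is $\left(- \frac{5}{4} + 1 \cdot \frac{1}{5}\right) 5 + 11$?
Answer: $\frac{23}{4} \approx 5.75$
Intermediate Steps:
$\left(- \frac{5}{4} + 1 \cdot \frac{1}{5}\right) 5 + 11 = \left(\left(-5\right) \frac{1}{4} + 1 \cdot \frac{1}{5}\right) 5 + 11 = \left(- \frac{5}{4} + \frac{1}{5}\right) 5 + 11 = \left(- \frac{21}{20}\right) 5 + 11 = - \frac{21}{4} + 11 = \frac{23}{4}$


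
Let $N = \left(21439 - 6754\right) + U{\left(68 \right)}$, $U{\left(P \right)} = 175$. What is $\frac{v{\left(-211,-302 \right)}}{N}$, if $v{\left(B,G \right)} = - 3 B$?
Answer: $\frac{633}{14860} \approx 0.042598$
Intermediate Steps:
$N = 14860$ ($N = \left(21439 - 6754\right) + 175 = 14685 + 175 = 14860$)
$\frac{v{\left(-211,-302 \right)}}{N} = \frac{\left(-3\right) \left(-211\right)}{14860} = 633 \cdot \frac{1}{14860} = \frac{633}{14860}$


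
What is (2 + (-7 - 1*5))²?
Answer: 100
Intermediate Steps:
(2 + (-7 - 1*5))² = (2 + (-7 - 5))² = (2 - 12)² = (-10)² = 100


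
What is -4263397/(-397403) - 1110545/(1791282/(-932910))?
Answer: 68622076541407134/118643473441 ≈ 5.7839e+5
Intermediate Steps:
-4263397/(-397403) - 1110545/(1791282/(-932910)) = -4263397*(-1/397403) - 1110545/(1791282*(-1/932910)) = 4263397/397403 - 1110545/(-298547/155485) = 4263397/397403 - 1110545*(-155485/298547) = 4263397/397403 + 172673089325/298547 = 68622076541407134/118643473441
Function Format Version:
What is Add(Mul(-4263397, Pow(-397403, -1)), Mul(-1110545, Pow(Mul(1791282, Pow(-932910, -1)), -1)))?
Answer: Rational(68622076541407134, 118643473441) ≈ 5.7839e+5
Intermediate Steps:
Add(Mul(-4263397, Pow(-397403, -1)), Mul(-1110545, Pow(Mul(1791282, Pow(-932910, -1)), -1))) = Add(Mul(-4263397, Rational(-1, 397403)), Mul(-1110545, Pow(Mul(1791282, Rational(-1, 932910)), -1))) = Add(Rational(4263397, 397403), Mul(-1110545, Pow(Rational(-298547, 155485), -1))) = Add(Rational(4263397, 397403), Mul(-1110545, Rational(-155485, 298547))) = Add(Rational(4263397, 397403), Rational(172673089325, 298547)) = Rational(68622076541407134, 118643473441)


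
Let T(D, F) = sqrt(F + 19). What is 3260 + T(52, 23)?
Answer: 3260 + sqrt(42) ≈ 3266.5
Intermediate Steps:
T(D, F) = sqrt(19 + F)
3260 + T(52, 23) = 3260 + sqrt(19 + 23) = 3260 + sqrt(42)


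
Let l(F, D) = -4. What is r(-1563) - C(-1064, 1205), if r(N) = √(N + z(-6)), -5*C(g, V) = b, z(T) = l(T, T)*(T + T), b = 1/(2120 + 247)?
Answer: 1/11835 + I*√1515 ≈ 8.4495e-5 + 38.923*I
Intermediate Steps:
b = 1/2367 ≈ 0.00042248
z(T) = -8*T (z(T) = -4*(T + T) = -8*T)
C(g, V) = -1/11835 (C(g, V) = -⅕*1/2367 = -1/11835)
r(N) = √(48 + N) (r(N) = √(N - 8*(-6)) = √(N + 48) = √(48 + N))
r(-1563) - C(-1064, 1205) = √(48 - 1563) - 1*(-1/11835) = √(-1515) + 1/11835 = I*√1515 + 1/11835 = 1/11835 + I*√1515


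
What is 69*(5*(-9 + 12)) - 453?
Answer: 582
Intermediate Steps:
69*(5*(-9 + 12)) - 453 = 69*(5*3) - 453 = 69*15 - 453 = 1035 - 453 = 582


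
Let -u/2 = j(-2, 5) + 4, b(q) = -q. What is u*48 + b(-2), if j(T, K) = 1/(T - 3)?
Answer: -1814/5 ≈ -362.80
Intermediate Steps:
j(T, K) = 1/(-3 + T)
u = -38/5 (u = -2*(1/(-3 - 2) + 4) = -2*(1/(-5) + 4) = -2*(-1/5 + 4) = -2*19/5 = -38/5 ≈ -7.6000)
u*48 + b(-2) = -38/5*48 - 1*(-2) = -1824/5 + 2 = -1814/5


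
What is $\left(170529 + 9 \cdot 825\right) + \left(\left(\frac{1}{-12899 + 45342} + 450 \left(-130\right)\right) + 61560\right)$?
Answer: $\frac{5872637203}{32443} \approx 1.8101 \cdot 10^{5}$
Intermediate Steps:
$\left(170529 + 9 \cdot 825\right) + \left(\left(\frac{1}{-12899 + 45342} + 450 \left(-130\right)\right) + 61560\right) = \left(170529 + 7425\right) + \left(\left(\frac{1}{32443} - 58500\right) + 61560\right) = 177954 + \left(\left(\frac{1}{32443} - 58500\right) + 61560\right) = 177954 + \left(- \frac{1897915499}{32443} + 61560\right) = 177954 + \frac{99275581}{32443} = \frac{5872637203}{32443}$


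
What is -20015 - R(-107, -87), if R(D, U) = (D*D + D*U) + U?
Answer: -40686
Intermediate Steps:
R(D, U) = U + D² + D*U (R(D, U) = (D² + D*U) + U = U + D² + D*U)
-20015 - R(-107, -87) = -20015 - (-87 + (-107)² - 107*(-87)) = -20015 - (-87 + 11449 + 9309) = -20015 - 1*20671 = -20015 - 20671 = -40686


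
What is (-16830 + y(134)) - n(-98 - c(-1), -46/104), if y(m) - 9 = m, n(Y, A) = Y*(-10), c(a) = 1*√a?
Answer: -17667 - 10*I ≈ -17667.0 - 10.0*I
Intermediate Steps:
c(a) = √a
n(Y, A) = -10*Y
y(m) = 9 + m
(-16830 + y(134)) - n(-98 - c(-1), -46/104) = (-16830 + (9 + 134)) - (-10)*(-98 - √(-1)) = (-16830 + 143) - (-10)*(-98 - I) = -16687 - (980 + 10*I) = -16687 + (-980 - 10*I) = -17667 - 10*I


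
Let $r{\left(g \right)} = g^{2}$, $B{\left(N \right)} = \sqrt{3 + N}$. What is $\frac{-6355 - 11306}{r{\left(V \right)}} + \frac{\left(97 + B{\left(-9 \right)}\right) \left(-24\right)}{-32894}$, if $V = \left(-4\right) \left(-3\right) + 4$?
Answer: $- \frac{290172483}{4210432} + \frac{12 i \sqrt{6}}{16447} \approx -68.917 + 0.0017872 i$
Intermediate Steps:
$V = 16$ ($V = 12 + 4 = 16$)
$\frac{-6355 - 11306}{r{\left(V \right)}} + \frac{\left(97 + B{\left(-9 \right)}\right) \left(-24\right)}{-32894} = \frac{-6355 - 11306}{16^{2}} + \frac{\left(97 + \sqrt{3 - 9}\right) \left(-24\right)}{-32894} = \frac{-6355 - 11306}{256} + \left(97 + \sqrt{-6}\right) \left(-24\right) \left(- \frac{1}{32894}\right) = \left(-17661\right) \frac{1}{256} + \left(97 + i \sqrt{6}\right) \left(-24\right) \left(- \frac{1}{32894}\right) = - \frac{17661}{256} + \left(-2328 - 24 i \sqrt{6}\right) \left(- \frac{1}{32894}\right) = - \frac{17661}{256} + \left(\frac{1164}{16447} + \frac{12 i \sqrt{6}}{16447}\right) = - \frac{290172483}{4210432} + \frac{12 i \sqrt{6}}{16447}$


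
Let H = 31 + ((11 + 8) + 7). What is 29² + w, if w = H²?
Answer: 4090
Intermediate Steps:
H = 57 (H = 31 + (19 + 7) = 31 + 26 = 57)
w = 3249 (w = 57² = 3249)
29² + w = 29² + 3249 = 841 + 3249 = 4090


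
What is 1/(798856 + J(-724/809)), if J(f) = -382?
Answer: 1/798474 ≈ 1.2524e-6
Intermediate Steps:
1/(798856 + J(-724/809)) = 1/(798856 - 382) = 1/798474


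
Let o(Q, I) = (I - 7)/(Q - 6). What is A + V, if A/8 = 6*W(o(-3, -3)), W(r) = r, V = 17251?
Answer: 51913/3 ≈ 17304.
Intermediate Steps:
o(Q, I) = (-7 + I)/(-6 + Q)
A = 160/3 (A = 8*(6*((-7 - 3)/(-6 - 3))) = 8*(6*(-10/(-9))) = 8*(6*(-⅑*(-10))) = 8*(6*(10/9)) = 8*(20/3) = 160/3 ≈ 53.333)
A + V = 160/3 + 17251 = 51913/3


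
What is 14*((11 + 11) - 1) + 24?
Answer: 318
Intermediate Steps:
14*((11 + 11) - 1) + 24 = 14*(22 - 1) + 24 = 14*21 + 24 = 294 + 24 = 318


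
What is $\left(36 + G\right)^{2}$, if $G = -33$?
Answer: $9$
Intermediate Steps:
$\left(36 + G\right)^{2} = \left(36 - 33\right)^{2} = 3^{2} = 9$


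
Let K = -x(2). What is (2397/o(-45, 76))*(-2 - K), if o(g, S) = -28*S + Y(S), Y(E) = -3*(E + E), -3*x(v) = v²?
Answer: 235/76 ≈ 3.0921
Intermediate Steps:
x(v) = -v²/3
Y(E) = -6*E
o(g, S) = -34*S (o(g, S) = -28*S - 6*S = -34*S)
K = 4/3 (K = -(-1)*2²/3 = -(-1)*4/3 = -1*(-4/3) = 4/3 ≈ 1.3333)
(2397/o(-45, 76))*(-2 - K) = (2397/((-34*76)))*(-2 - 1*4/3) = (2397/(-2584))*(-2 - 4/3) = (2397*(-1/2584))*(-10/3) = -141/152*(-10/3) = 235/76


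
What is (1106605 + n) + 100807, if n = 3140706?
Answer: 4348118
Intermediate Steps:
(1106605 + n) + 100807 = (1106605 + 3140706) + 100807 = 4247311 + 100807 = 4348118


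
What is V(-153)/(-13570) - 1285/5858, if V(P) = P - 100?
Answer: -173428/864055 ≈ -0.20071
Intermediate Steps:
V(P) = -100 + P
V(-153)/(-13570) - 1285/5858 = (-100 - 153)/(-13570) - 1285/5858 = -253*(-1/13570) - 1285*1/5858 = 11/590 - 1285/5858 = -173428/864055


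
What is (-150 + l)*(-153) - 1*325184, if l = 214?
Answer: -334976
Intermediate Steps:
(-150 + l)*(-153) - 1*325184 = (-150 + 214)*(-153) - 1*325184 = 64*(-153) - 325184 = -9792 - 325184 = -334976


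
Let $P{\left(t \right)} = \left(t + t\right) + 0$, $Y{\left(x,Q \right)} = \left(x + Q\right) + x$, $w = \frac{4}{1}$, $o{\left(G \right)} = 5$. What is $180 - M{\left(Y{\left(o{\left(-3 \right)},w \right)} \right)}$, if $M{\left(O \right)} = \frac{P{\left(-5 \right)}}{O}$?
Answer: $\frac{1265}{7} \approx 180.71$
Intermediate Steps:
$w = 4$ ($w = 4 \cdot 1 = 4$)
$Y{\left(x,Q \right)} = Q + 2 x$ ($Y{\left(x,Q \right)} = \left(Q + x\right) + x = Q + 2 x$)
$P{\left(t \right)} = 2 t$ ($P{\left(t \right)} = 2 t + 0 = 2 t$)
$M{\left(O \right)} = - \frac{10}{O}$ ($M{\left(O \right)} = \frac{2 \left(-5\right)}{O} = - \frac{10}{O}$)
$180 - M{\left(Y{\left(o{\left(-3 \right)},w \right)} \right)} = 180 - - \frac{10}{4 + 2 \cdot 5} = 180 - - \frac{10}{4 + 10} = 180 - - \frac{10}{14} = 180 - \left(-10\right) \frac{1}{14} = 180 - - \frac{5}{7} = 180 + \frac{5}{7} = \frac{1265}{7}$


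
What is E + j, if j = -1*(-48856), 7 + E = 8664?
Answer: 57513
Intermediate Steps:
E = 8657 (E = -7 + 8664 = 8657)
j = 48856
E + j = 8657 + 48856 = 57513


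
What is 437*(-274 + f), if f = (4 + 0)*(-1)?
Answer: -121486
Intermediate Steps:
f = -4 (f = 4*(-1) = -4)
437*(-274 + f) = 437*(-274 - 4) = 437*(-278) = -121486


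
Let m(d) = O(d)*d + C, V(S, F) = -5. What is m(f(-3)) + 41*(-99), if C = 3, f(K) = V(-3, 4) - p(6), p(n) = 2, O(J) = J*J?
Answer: -4399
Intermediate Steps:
O(J) = J**2
f(K) = -7 (f(K) = -5 - 1*2 = -5 - 2 = -7)
m(d) = 3 + d**3 (m(d) = d**2*d + 3 = d**3 + 3 = 3 + d**3)
m(f(-3)) + 41*(-99) = (3 + (-7)**3) + 41*(-99) = (3 - 343) - 4059 = -340 - 4059 = -4399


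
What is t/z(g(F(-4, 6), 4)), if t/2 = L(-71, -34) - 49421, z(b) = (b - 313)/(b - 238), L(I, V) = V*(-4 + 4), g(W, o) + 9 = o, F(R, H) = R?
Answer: -4003101/53 ≈ -75530.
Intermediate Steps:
g(W, o) = -9 + o
L(I, V) = 0 (L(I, V) = V*0 = 0)
z(b) = (-313 + b)/(-238 + b)
t = -98842 (t = 2*(0 - 49421) = 2*(-49421) = -98842)
t/z(g(F(-4, 6), 4)) = -98842*(-238 + (-9 + 4))/(-313 + (-9 + 4)) = -98842*(-238 - 5)/(-313 - 5) = -98842/(-318/(-243)) = -98842/((-1/243*(-318))) = -98842/106/81 = -98842*81/106 = -4003101/53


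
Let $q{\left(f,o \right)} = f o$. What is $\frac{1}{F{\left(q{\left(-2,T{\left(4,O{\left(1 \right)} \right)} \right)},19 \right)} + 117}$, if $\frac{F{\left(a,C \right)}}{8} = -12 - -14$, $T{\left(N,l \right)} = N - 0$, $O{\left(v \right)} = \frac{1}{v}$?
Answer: $\frac{1}{133} \approx 0.0075188$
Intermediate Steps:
$T{\left(N,l \right)} = N$ ($T{\left(N,l \right)} = N + 0 = N$)
$F{\left(a,C \right)} = 16$ ($F{\left(a,C \right)} = 8 \left(-12 - -14\right) = 8 \left(-12 + 14\right) = 8 \cdot 2 = 16$)
$\frac{1}{F{\left(q{\left(-2,T{\left(4,O{\left(1 \right)} \right)} \right)},19 \right)} + 117} = \frac{1}{16 + 117} = \frac{1}{133}$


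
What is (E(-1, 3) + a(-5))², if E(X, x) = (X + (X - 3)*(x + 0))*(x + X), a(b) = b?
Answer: 961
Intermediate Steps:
E(X, x) = (X + x)*(X + x*(-3 + X)) (E(X, x) = (X + (-3 + X)*x)*(X + x) = (X + x*(-3 + X))*(X + x) = (X + x)*(X + x*(-3 + X)))
(E(-1, 3) + a(-5))² = (((-1)² - 3*3² - 1*3² + 3*(-1)² - 2*(-1)*3) - 5)² = ((1 - 3*9 - 1*9 + 3*1 + 6) - 5)² = ((1 - 27 - 9 + 3 + 6) - 5)² = (-26 - 5)² = (-31)² = 961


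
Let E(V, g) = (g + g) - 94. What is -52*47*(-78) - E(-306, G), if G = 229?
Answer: 190268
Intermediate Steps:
E(V, g) = -94 + 2*g (E(V, g) = 2*g - 94 = -94 + 2*g)
-52*47*(-78) - E(-306, G) = -52*47*(-78) - (-94 + 2*229) = -2444*(-78) - (-94 + 458) = 190632 - 1*364 = 190632 - 364 = 190268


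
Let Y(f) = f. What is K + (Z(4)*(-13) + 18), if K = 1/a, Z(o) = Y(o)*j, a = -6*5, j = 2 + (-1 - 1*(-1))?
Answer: -2581/30 ≈ -86.033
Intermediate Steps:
j = 2 (j = 2 + (-1 + 1) = 2 + 0 = 2)
a = -30
Z(o) = 2*o (Z(o) = o*2 = 2*o)
K = -1/30 (K = 1/(-30) = -1/30 ≈ -0.033333)
K + (Z(4)*(-13) + 18) = -1/30 + ((2*4)*(-13) + 18) = -1/30 + (8*(-13) + 18) = -1/30 + (-104 + 18) = -1/30 - 86 = -2581/30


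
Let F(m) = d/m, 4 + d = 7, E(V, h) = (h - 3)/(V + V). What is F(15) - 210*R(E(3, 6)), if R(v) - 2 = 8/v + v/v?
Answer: -19949/5 ≈ -3989.8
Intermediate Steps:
E(V, h) = (-3 + h)/(2*V) (E(V, h) = (-3 + h)/((2*V)) = (-3 + h)*(1/(2*V)) = (-3 + h)/(2*V))
d = 3 (d = -4 + 7 = 3)
R(v) = 3 + 8/v (R(v) = 2 + (8/v + v/v) = 2 + (8/v + 1) = 2 + (1 + 8/v) = 3 + 8/v)
F(m) = 3/m
F(15) - 210*R(E(3, 6)) = 3/15 - 210*(3 + 8/(((½)*(-3 + 6)/3))) = 3*(1/15) - 210*(3 + 8/(((½)*(⅓)*3))) = ⅕ - 210*(3 + 8/(½)) = ⅕ - 210*(3 + 8*2) = ⅕ - 210*(3 + 16) = ⅕ - 210*19 = ⅕ - 3990 = -19949/5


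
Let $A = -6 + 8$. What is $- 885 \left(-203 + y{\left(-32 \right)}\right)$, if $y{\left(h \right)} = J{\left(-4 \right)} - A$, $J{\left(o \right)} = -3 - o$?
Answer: $180540$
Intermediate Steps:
$A = 2$
$y{\left(h \right)} = -1$ ($y{\left(h \right)} = \left(-3 - -4\right) - 2 = \left(-3 + 4\right) - 2 = 1 - 2 = -1$)
$- 885 \left(-203 + y{\left(-32 \right)}\right) = - 885 \left(-203 - 1\right) = \left(-885\right) \left(-204\right) = 180540$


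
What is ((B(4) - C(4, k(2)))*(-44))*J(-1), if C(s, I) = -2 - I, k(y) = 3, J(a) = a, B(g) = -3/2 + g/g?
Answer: 198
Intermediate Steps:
B(g) = -½ (B(g) = -3*½ + 1 = -3/2 + 1 = -½)
((B(4) - C(4, k(2)))*(-44))*J(-1) = ((-½ - (-2 - 1*3))*(-44))*(-1) = ((-½ - (-2 - 3))*(-44))*(-1) = ((-½ - 1*(-5))*(-44))*(-1) = ((-½ + 5)*(-44))*(-1) = ((9/2)*(-44))*(-1) = -198*(-1) = 198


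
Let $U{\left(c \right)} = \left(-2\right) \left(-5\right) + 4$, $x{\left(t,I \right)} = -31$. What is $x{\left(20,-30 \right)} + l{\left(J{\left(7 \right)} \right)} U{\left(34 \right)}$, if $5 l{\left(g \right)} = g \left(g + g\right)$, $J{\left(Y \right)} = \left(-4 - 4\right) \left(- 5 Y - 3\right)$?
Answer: $\frac{2587493}{5} \approx 5.175 \cdot 10^{5}$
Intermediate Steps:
$J{\left(Y \right)} = 24 + 40 Y$ ($J{\left(Y \right)} = - 8 \left(-3 - 5 Y\right) = 24 + 40 Y$)
$U{\left(c \right)} = 14$ ($U{\left(c \right)} = 10 + 4 = 14$)
$l{\left(g \right)} = \frac{2 g^{2}}{5}$ ($l{\left(g \right)} = \frac{g \left(g + g\right)}{5} = \frac{g 2 g}{5} = \frac{2 g^{2}}{5}$)
$x{\left(20,-30 \right)} + l{\left(J{\left(7 \right)} \right)} U{\left(34 \right)} = -31 + \frac{2 \left(24 + 40 \cdot 7\right)^{2}}{5} \cdot 14 = -31 + \frac{2 \left(24 + 280\right)^{2}}{5} \cdot 14 = -31 + \frac{2 \cdot 304^{2}}{5} \cdot 14 = -31 + \frac{2}{5} \cdot 92416 \cdot 14 = -31 + \frac{184832}{5} \cdot 14 = -31 + \frac{2587648}{5} = \frac{2587493}{5}$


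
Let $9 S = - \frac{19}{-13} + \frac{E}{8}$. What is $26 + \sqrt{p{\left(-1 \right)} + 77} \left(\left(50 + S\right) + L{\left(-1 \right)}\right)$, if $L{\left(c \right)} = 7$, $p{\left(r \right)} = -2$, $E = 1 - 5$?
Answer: $26 + \frac{66815 \sqrt{3}}{234} \approx 520.56$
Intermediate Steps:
$E = -4$
$S = \frac{25}{234}$ ($S = \frac{- \frac{19}{-13} - \frac{4}{8}}{9} = \frac{\left(-19\right) \left(- \frac{1}{13}\right) - \frac{1}{2}}{9} = \frac{\frac{19}{13} - \frac{1}{2}}{9} = \frac{1}{9} \cdot \frac{25}{26} = \frac{25}{234} \approx 0.10684$)
$26 + \sqrt{p{\left(-1 \right)} + 77} \left(\left(50 + S\right) + L{\left(-1 \right)}\right) = 26 + \sqrt{-2 + 77} \left(\left(50 + \frac{25}{234}\right) + 7\right) = 26 + \sqrt{75} \left(\frac{11725}{234} + 7\right) = 26 + 5 \sqrt{3} \cdot \frac{13363}{234} = 26 + \frac{66815 \sqrt{3}}{234}$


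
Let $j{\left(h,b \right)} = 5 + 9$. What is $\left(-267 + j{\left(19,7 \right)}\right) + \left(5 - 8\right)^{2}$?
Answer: $-244$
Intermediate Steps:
$j{\left(h,b \right)} = 14$
$\left(-267 + j{\left(19,7 \right)}\right) + \left(5 - 8\right)^{2} = \left(-267 + 14\right) + \left(5 - 8\right)^{2} = -253 + \left(-3\right)^{2} = -253 + 9 = -244$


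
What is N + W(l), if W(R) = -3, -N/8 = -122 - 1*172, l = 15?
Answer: 2349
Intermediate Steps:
N = 2352 (N = -8*(-122 - 1*172) = -8*(-122 - 172) = -8*(-294) = 2352)
N + W(l) = 2352 - 3 = 2349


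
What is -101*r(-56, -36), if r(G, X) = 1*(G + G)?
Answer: 11312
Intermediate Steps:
r(G, X) = 2*G (r(G, X) = 1*(2*G) = 2*G)
-101*r(-56, -36) = -202*(-56) = -101*(-112) = 11312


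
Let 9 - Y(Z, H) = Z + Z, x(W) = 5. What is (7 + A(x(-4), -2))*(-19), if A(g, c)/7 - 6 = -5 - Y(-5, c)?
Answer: 2261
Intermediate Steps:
Y(Z, H) = 9 - 2*Z (Y(Z, H) = 9 - (Z + Z) = 9 - 2*Z)
A(g, c) = -126 (A(g, c) = 42 + 7*(-5 - (9 - 2*(-5))) = 42 + 7*(-5 - (9 + 10)) = 42 + 7*(-5 - 1*19) = 42 + 7*(-5 - 19) = 42 + 7*(-24) = 42 - 168 = -126)
(7 + A(x(-4), -2))*(-19) = (7 - 126)*(-19) = -119*(-19) = 2261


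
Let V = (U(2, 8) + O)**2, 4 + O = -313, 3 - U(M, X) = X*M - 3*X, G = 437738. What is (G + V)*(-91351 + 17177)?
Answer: -39414135076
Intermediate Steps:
U(M, X) = 3 + 3*X - M*X (U(M, X) = 3 - (X*M - 3*X) = 3 - (M*X - 3*X) = 3 - (-3*X + M*X) = 3 + (3*X - M*X) = 3 + 3*X - M*X)
O = -317 (O = -4 - 313 = -317)
V = 93636 (V = ((3 + 3*8 - 1*2*8) - 317)**2 = ((3 + 24 - 16) - 317)**2 = (11 - 317)**2 = (-306)**2 = 93636)
(G + V)*(-91351 + 17177) = (437738 + 93636)*(-91351 + 17177) = 531374*(-74174) = -39414135076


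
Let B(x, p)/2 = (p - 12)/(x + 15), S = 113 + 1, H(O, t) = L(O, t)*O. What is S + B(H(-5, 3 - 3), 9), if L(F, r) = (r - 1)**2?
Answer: 567/5 ≈ 113.40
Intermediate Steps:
L(F, r) = (-1 + r)**2
H(O, t) = O*(-1 + t)**2 (H(O, t) = (-1 + t)**2*O = O*(-1 + t)**2)
S = 114
B(x, p) = 2*(-12 + p)/(15 + x) (B(x, p) = 2*((p - 12)/(x + 15)) = 2*((-12 + p)/(15 + x)) = 2*(-12 + p)/(15 + x))
S + B(H(-5, 3 - 3), 9) = 114 + 2*(-12 + 9)/(15 - 5*(-1 + (3 - 3))**2) = 114 + 2*(-3)/(15 - 5*(-1 + 0)**2) = 114 + 2*(-3)/(15 - 5*(-1)**2) = 114 + 2*(-3)/(15 - 5*1) = 114 + 2*(-3)/(15 - 5) = 114 + 2*(-3)/10 = 114 + 2*(1/10)*(-3) = 114 - 3/5 = 567/5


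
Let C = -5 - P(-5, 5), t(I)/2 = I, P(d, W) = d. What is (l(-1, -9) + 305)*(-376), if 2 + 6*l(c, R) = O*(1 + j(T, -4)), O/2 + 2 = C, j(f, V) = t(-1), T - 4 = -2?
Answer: -344416/3 ≈ -1.1481e+5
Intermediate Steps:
T = 2 (T = 4 - 2 = 2)
t(I) = 2*I
j(f, V) = -2 (j(f, V) = 2*(-1) = -2)
C = 0 (C = -5 - 1*(-5) = -5 + 5 = 0)
O = -4 (O = -4 + 2*0 = -4 + 0 = -4)
l(c, R) = ⅓ (l(c, R) = -⅓ + (-4*(1 - 2))/6 = -⅓ + (-4*(-1))/6 = -⅓ + (⅙)*4 = -⅓ + ⅔ = ⅓)
(l(-1, -9) + 305)*(-376) = (⅓ + 305)*(-376) = (916/3)*(-376) = -344416/3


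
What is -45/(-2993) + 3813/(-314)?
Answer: -11398179/939802 ≈ -12.128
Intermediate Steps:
-45/(-2993) + 3813/(-314) = -45*(-1/2993) + 3813*(-1/314) = 45/2993 - 3813/314 = -11398179/939802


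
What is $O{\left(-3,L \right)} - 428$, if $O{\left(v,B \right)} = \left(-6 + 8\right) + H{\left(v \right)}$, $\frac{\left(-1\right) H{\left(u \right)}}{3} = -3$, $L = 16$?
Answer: $-417$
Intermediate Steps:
$H{\left(u \right)} = 9$ ($H{\left(u \right)} = \left(-3\right) \left(-3\right) = 9$)
$O{\left(v,B \right)} = 11$ ($O{\left(v,B \right)} = \left(-6 + 8\right) + 9 = 2 + 9 = 11$)
$O{\left(-3,L \right)} - 428 = 11 - 428 = -417$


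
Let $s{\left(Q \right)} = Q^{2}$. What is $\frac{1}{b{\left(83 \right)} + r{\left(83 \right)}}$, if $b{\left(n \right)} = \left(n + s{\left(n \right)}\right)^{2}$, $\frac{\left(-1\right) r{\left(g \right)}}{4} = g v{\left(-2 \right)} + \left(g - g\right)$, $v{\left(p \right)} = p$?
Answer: $\frac{1}{48609448} \approx 2.0572 \cdot 10^{-8}$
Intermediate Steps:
$r{\left(g \right)} = 8 g$ ($r{\left(g \right)} = - 4 \left(g \left(-2\right) + \left(g - g\right)\right) = - 4 \left(- 2 g + 0\right) = - 4 \left(- 2 g\right) = 8 g$)
$b{\left(n \right)} = \left(n + n^{2}\right)^{2}$
$\frac{1}{b{\left(83 \right)} + r{\left(83 \right)}} = \frac{1}{83^{2} \left(1 + 83\right)^{2} + 8 \cdot 83} = \frac{1}{6889 \cdot 84^{2} + 664} = \frac{1}{6889 \cdot 7056 + 664} = \frac{1}{48608784 + 664} = \frac{1}{48609448}$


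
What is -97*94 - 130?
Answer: -9248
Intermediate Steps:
-97*94 - 130 = -9118 - 130 = -9248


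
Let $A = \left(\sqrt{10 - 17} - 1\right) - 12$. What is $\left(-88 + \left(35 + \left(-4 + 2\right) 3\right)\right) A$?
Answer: $767 - 59 i \sqrt{7} \approx 767.0 - 156.1 i$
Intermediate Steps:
$A = -13 + i \sqrt{7}$ ($A = \left(\sqrt{-7} - 1\right) - 12 = \left(i \sqrt{7} - 1\right) - 12 = \left(-1 + i \sqrt{7}\right) - 12 = -13 + i \sqrt{7} \approx -13.0 + 2.6458 i$)
$\left(-88 + \left(35 + \left(-4 + 2\right) 3\right)\right) A = \left(-88 + \left(35 + \left(-4 + 2\right) 3\right)\right) \left(-13 + i \sqrt{7}\right) = \left(-88 + \left(35 - 6\right)\right) \left(-13 + i \sqrt{7}\right) = \left(-88 + 29\right) \left(-13 + i \sqrt{7}\right) = - 59 \left(-13 + i \sqrt{7}\right) = 767 - 59 i \sqrt{7}$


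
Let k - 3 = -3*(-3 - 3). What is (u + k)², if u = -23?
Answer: 4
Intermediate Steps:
k = 21 (k = 3 - 3*(-3 - 3) = 3 - 3*(-6) = 3 + 18 = 21)
(u + k)² = (-23 + 21)² = (-2)² = 4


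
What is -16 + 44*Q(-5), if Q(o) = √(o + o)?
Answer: -16 + 44*I*√10 ≈ -16.0 + 139.14*I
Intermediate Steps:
Q(o) = √2*√o (Q(o) = √(2*o) = √2*√o)
-16 + 44*Q(-5) = -16 + 44*(√2*√(-5)) = -16 + 44*(√2*(I*√5)) = -16 + 44*(I*√10) = -16 + 44*I*√10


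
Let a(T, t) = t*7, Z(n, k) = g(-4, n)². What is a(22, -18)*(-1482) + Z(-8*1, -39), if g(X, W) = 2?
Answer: 186736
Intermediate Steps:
Z(n, k) = 4 (Z(n, k) = 2² = 4)
a(T, t) = 7*t
a(22, -18)*(-1482) + Z(-8*1, -39) = (7*(-18))*(-1482) + 4 = -126*(-1482) + 4 = 186732 + 4 = 186736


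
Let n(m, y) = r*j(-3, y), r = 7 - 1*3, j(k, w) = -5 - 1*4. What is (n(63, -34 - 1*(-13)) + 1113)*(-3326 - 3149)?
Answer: -6973575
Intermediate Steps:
j(k, w) = -9 (j(k, w) = -5 - 4 = -9)
r = 4 (r = 7 - 3 = 4)
n(m, y) = -36 (n(m, y) = 4*(-9) = -36)
(n(63, -34 - 1*(-13)) + 1113)*(-3326 - 3149) = (-36 + 1113)*(-3326 - 3149) = 1077*(-6475) = -6973575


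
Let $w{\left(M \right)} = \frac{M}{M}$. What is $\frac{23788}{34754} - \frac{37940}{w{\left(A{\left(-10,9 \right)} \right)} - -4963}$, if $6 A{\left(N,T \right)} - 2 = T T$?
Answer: $- \frac{150060391}{21564857} \approx -6.9586$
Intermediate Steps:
$A{\left(N,T \right)} = \frac{1}{3} + \frac{T^{2}}{6}$ ($A{\left(N,T \right)} = \frac{1}{3} + \frac{T T}{6} = \frac{1}{3} + \frac{T^{2}}{6}$)
$w{\left(M \right)} = 1$
$\frac{23788}{34754} - \frac{37940}{w{\left(A{\left(-10,9 \right)} \right)} - -4963} = \frac{23788}{34754} - \frac{37940}{1 - -4963} = 23788 \cdot \frac{1}{34754} - \frac{37940}{1 + 4963} = \frac{11894}{17377} - \frac{37940}{4964} = \frac{11894}{17377} - \frac{9485}{1241} = - \frac{150060391}{21564857}$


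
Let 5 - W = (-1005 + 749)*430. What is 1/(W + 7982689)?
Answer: 1/8092774 ≈ 1.2357e-7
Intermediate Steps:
W = 110085 (W = 5 - (-1005 + 749)*430 = 5 - (-256)*430 = 5 - 1*(-110080) = 5 + 110080 = 110085)
1/(W + 7982689) = 1/(110085 + 7982689) = 1/8092774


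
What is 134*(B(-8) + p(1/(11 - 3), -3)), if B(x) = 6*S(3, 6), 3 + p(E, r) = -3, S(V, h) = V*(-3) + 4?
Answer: -4824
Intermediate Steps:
S(V, h) = 4 - 3*V (S(V, h) = -3*V + 4 = 4 - 3*V)
p(E, r) = -6 (p(E, r) = -3 - 3 = -6)
B(x) = -30 (B(x) = 6*(4 - 3*3) = 6*(4 - 9) = 6*(-5) = -30)
134*(B(-8) + p(1/(11 - 3), -3)) = 134*(-30 - 6) = 134*(-36) = -4824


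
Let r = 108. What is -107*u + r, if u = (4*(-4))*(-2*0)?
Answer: 108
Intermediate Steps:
u = 0 (u = -16*0 = 0)
-107*u + r = -107*0 + 108 = 0 + 108 = 108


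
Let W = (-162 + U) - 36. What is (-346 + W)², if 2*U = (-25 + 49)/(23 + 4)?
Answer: 23931664/81 ≈ 2.9545e+5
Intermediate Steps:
U = 4/9 (U = ((-25 + 49)/(23 + 4))/2 = (24/27)/2 = (24*(1/27))/2 = (½)*(8/9) = 4/9 ≈ 0.44444)
W = -1778/9 (W = (-162 + 4/9) - 36 = -1454/9 - 36 = -1778/9 ≈ -197.56)
(-346 + W)² = (-346 - 1778/9)² = (-4892/9)² = 23931664/81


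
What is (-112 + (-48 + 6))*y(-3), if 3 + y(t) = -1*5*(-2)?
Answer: -1078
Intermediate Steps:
y(t) = 7 (y(t) = -3 - 1*5*(-2) = -3 - 5*(-2) = -3 + 10 = 7)
(-112 + (-48 + 6))*y(-3) = (-112 + (-48 + 6))*7 = (-112 - 42)*7 = -154*7 = -1078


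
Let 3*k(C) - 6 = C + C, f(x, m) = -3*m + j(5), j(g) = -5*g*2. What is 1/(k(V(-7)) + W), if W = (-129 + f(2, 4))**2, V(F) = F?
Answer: 3/109435 ≈ 2.7414e-5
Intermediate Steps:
j(g) = -10*g
f(x, m) = -50 - 3*m (f(x, m) = -3*m - 10*5 = -3*m - 50 = -50 - 3*m)
k(C) = 2 + 2*C/3 (k(C) = 2 + (C + C)/3 = 2 + (2*C)/3 = 2 + 2*C/3)
W = 36481 (W = (-129 + (-50 - 3*4))**2 = (-129 + (-50 - 12))**2 = (-129 - 62)**2 = (-191)**2 = 36481)
1/(k(V(-7)) + W) = 1/((2 + (2/3)*(-7)) + 36481) = 1/((2 - 14/3) + 36481) = 1/(-8/3 + 36481) = 1/(109435/3) = 3/109435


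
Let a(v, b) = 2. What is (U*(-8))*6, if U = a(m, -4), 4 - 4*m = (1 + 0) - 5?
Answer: -96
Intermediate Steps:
m = 2 (m = 1 - ((1 + 0) - 5)/4 = 1 - (1 - 5)/4 = 1 - 1/4*(-4) = 1 + 1 = 2)
U = 2
(U*(-8))*6 = (2*(-8))*6 = -16*6 = -96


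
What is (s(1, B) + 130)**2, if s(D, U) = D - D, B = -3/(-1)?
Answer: 16900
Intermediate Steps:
B = 3 (B = -3*(-1) = 3)
s(D, U) = 0
(s(1, B) + 130)**2 = (0 + 130)**2 = 130**2 = 16900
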